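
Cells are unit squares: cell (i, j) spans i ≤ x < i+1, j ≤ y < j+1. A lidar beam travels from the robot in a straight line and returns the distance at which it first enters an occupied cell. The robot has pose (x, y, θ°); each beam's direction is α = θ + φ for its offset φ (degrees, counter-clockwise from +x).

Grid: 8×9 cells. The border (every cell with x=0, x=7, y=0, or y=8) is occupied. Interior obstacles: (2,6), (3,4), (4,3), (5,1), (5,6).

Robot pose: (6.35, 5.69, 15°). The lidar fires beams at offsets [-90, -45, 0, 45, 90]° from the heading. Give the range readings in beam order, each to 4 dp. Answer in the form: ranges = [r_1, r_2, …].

beam 1: φ=-90°, α=285°
  d=(0.2588,-0.9659)  start (6,5)  tX=2.5114 tY=0.7143  stride 1/|dx|=3.8637 1/|dy|=1.0353
    cross y-line → (6,4), t=0.7143
    cross y-line → (6,3), t=1.7496
    cross x-line → (7,3), t=2.5114 (wall)
  → r_1 = 2.5114
beam 2: φ=-45°, α=330°
  d=(0.8660,-0.5000)  start (6,5)  tX=0.7506 tY=1.3800  stride 1/|dx|=1.1547 1/|dy|=2.0000
    cross x-line → (7,5), t=0.7506 (wall)
  → r_2 = 0.7506
beam 3: φ=0°, α=15°
  d=(0.9659,0.2588)  start (6,5)  tX=0.6729 tY=1.1977  stride 1/|dx|=1.0353 1/|dy|=3.8637
    cross x-line → (7,5), t=0.6729 (wall)
  → r_3 = 0.6729
beam 4: φ=45°, α=60°
  d=(0.5000,0.8660)  start (6,5)  tX=1.3000 tY=0.3580  stride 1/|dx|=2.0000 1/|dy|=1.1547
    cross y-line → (6,6), t=0.3580
    cross x-line → (7,6), t=1.3000 (wall)
  → r_4 = 1.3000
beam 5: φ=90°, α=105°
  d=(-0.2588,0.9659)  start (6,5)  tX=1.3523 tY=0.3209  stride 1/|dx|=3.8637 1/|dy|=1.0353
    cross y-line → (6,6), t=0.3209
    cross x-line → (5,6), t=1.3523 (wall)
  → r_5 = 1.3523

ranges = [2.5114, 0.7506, 0.6729, 1.3000, 1.3523]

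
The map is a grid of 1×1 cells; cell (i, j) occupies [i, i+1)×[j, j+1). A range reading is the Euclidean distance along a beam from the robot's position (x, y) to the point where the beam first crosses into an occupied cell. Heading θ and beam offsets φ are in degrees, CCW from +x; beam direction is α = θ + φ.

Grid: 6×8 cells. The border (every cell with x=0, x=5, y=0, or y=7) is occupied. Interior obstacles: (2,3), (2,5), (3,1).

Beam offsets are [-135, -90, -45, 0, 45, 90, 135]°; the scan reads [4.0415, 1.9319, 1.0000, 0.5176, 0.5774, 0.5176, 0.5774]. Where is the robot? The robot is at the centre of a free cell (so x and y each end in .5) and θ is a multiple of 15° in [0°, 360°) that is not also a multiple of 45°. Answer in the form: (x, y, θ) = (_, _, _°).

Candidates: 21 free-cell centres × 16 headings = 336 poses. Raycast each; keep the one whose scan matches to 4 dp.
  (3.5, 2.5, 165°): beam 1 = 1.7321 ≠ 4.0415 ✗
  (1.5, 6.5, 210°): beam 1 = 0.5176 ≠ 4.0415 ✗
  (4.5, 6.5, 15°): beam 1 = 3.0000 ≠ 4.0415 ✗
  (1.5, 2.5, 105°): beam 1 = 1.7321 ≠ 4.0415 ✗
  (1.5, 6.5, 240°): beam 1 = 0.5176 ≠ 4.0415 ✗
  …
  (1.5, 1.5, 165°): r_1=4.0415, r_2=1.9319, r_3=1.0000, r_4=0.5176, r_5=0.5774, r_6=0.5176, r_7=0.5774 — all match ✓
Unique over the lattice → pose = (1.5, 1.5, 165°).

(x, y, θ) = (1.5, 1.5, 165°)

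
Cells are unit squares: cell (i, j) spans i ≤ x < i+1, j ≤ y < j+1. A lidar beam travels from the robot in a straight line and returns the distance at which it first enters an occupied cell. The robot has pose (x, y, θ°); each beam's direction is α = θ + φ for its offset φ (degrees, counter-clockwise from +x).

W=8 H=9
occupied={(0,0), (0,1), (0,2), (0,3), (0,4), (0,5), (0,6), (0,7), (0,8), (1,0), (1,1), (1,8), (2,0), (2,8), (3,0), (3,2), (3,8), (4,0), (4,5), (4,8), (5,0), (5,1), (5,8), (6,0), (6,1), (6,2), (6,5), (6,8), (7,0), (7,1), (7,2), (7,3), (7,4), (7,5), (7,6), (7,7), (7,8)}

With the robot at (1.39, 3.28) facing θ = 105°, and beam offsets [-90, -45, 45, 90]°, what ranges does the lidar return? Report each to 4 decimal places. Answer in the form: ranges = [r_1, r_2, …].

beam 1: φ=-90°, α=15°
  d=(0.9659,0.2588)  start (1,3)  tX=0.6315 tY=2.7819  stride 1/|dx|=1.0353 1/|dy|=3.8637
    cross x-line → (2,3), t=0.6315
    cross x-line → (3,3), t=1.6668
    cross x-line → (4,3), t=2.7021
    cross y-line → (4,4), t=2.7819
    cross x-line → (5,4), t=3.7373
    cross x-line → (6,4), t=4.7726
    cross x-line → (7,4), t=5.8079 (wall)
  → r_1 = 5.8079
beam 2: φ=-45°, α=60°
  d=(0.5000,0.8660)  start (1,3)  tX=1.2200 tY=0.8314  stride 1/|dx|=2.0000 1/|dy|=1.1547
    cross y-line → (1,4), t=0.8314
    cross x-line → (2,4), t=1.2200
    cross y-line → (2,5), t=1.9861
    cross y-line → (2,6), t=3.1408
    cross x-line → (3,6), t=3.2200
    cross y-line → (3,7), t=4.2955
    cross x-line → (4,7), t=5.2200
    cross y-line → (4,8), t=5.4502 (wall)
  → r_2 = 5.4502
beam 3: φ=45°, α=150°
  d=(-0.8660,0.5000)  start (1,3)  tX=0.4503 tY=1.4400  stride 1/|dx|=1.1547 1/|dy|=2.0000
    cross x-line → (0,3), t=0.4503 (wall)
  → r_3 = 0.4503
beam 4: φ=90°, α=195°
  d=(-0.9659,-0.2588)  start (1,3)  tX=0.4038 tY=1.0818  stride 1/|dx|=1.0353 1/|dy|=3.8637
    cross x-line → (0,3), t=0.4038 (wall)
  → r_4 = 0.4038

ranges = [5.8079, 5.4502, 0.4503, 0.4038]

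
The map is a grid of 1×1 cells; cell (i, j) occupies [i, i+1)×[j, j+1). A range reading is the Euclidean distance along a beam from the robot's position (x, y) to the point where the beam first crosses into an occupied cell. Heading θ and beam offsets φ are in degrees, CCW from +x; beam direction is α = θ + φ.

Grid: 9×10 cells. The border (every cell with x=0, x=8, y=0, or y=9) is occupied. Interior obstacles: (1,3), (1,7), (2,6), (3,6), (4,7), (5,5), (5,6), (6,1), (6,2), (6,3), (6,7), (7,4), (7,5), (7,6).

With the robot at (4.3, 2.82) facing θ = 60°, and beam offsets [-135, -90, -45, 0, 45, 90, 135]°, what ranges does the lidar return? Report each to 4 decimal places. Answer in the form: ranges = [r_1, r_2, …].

ranges = [1.8842, 1.9630, 1.7600, 2.5172, 3.2922, 3.8105, 3.4164]

beam 1: φ=-135°, α=285°
  cosα=0.2588 sinα=-0.9659 | (4,2) | tMaxX 2.7046 tMaxY 0.8489 | tΔX 3.8637 tΔY 1.0353
    t=0.8489 [y] (4,1)
    t=1.8842 [y] (4,0) — stop
  → r_1 = 1.8842
beam 2: φ=-90°, α=330°
  cosα=0.8660 sinα=-0.5000 | (4,2) | tMaxX 0.8083 tMaxY 1.6400 | tΔX 1.1547 tΔY 2.0000
    t=0.8083 [x] (5,2)
    t=1.6400 [y] (5,1)
    t=1.9630 [x] (6,1) — stop
  → r_2 = 1.9630
beam 3: φ=-45°, α=15°
  cosα=0.9659 sinα=0.2588 | (4,2) | tMaxX 0.7247 tMaxY 0.6955 | tΔX 1.0353 tΔY 3.8637
    t=0.6955 [y] (4,3)
    t=0.7247 [x] (5,3)
    t=1.7600 [x] (6,3) — stop
  → r_3 = 1.7600
beam 4: φ=0°, α=60°
  cosα=0.5000 sinα=0.8660 | (4,2) | tMaxX 1.4000 tMaxY 0.2078 | tΔX 2.0000 tΔY 1.1547
    t=0.2078 [y] (4,3)
    t=1.3625 [y] (4,4)
    t=1.4000 [x] (5,4)
    t=2.5172 [y] (5,5) — stop
  → r_4 = 2.5172
beam 5: φ=45°, α=105°
  cosα=-0.2588 sinα=0.9659 | (4,2) | tMaxX 1.1591 tMaxY 0.1863 | tΔX 3.8637 tΔY 1.0353
    t=0.1863 [y] (4,3)
    t=1.1591 [x] (3,3)
    t=1.2216 [y] (3,4)
    t=2.2569 [y] (3,5)
    t=3.2922 [y] (3,6) — stop
  → r_5 = 3.2922
beam 6: φ=90°, α=150°
  cosα=-0.8660 sinα=0.5000 | (4,2) | tMaxX 0.3464 tMaxY 0.3600 | tΔX 1.1547 tΔY 2.0000
    t=0.3464 [x] (3,2)
    t=0.3600 [y] (3,3)
    t=1.5011 [x] (2,3)
    t=2.3600 [y] (2,4)
    t=2.6558 [x] (1,4)
    t=3.8105 [x] (0,4) — stop
  → r_6 = 3.8105
beam 7: φ=135°, α=195°
  cosα=-0.9659 sinα=-0.2588 | (4,2) | tMaxX 0.3106 tMaxY 3.1682 | tΔX 1.0353 tΔY 3.8637
    t=0.3106 [x] (3,2)
    t=1.3459 [x] (2,2)
    t=2.3811 [x] (1,2)
    t=3.1682 [y] (1,1)
    t=3.4164 [x] (0,1) — stop
  → r_7 = 3.4164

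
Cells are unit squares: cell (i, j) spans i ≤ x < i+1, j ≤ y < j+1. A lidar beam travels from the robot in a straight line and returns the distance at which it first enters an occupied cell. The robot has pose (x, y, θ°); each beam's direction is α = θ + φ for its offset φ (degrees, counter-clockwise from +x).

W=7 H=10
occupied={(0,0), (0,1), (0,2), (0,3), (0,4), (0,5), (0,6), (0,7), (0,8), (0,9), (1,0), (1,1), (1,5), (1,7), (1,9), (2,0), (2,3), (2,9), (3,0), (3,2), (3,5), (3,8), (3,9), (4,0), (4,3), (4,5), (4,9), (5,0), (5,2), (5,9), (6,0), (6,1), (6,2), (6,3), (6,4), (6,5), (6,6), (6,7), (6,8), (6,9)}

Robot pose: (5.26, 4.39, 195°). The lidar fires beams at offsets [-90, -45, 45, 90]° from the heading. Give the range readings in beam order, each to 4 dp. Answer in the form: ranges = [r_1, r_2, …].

beam 1: φ=-90°, α=105°
  dir = (cos 105°, sin 105°) = (-0.2588, 0.9659); from cell (5,4)
  next x-line at t=1.0046, next y-line at t=0.6315; Δt_x=3.8637, Δt_y=1.0353
    y: enter (5,5) at t=0.6315
    x: enter (4,5) at t=1.0046 ← occupied
  → r_1 = 1.0046
beam 2: φ=-45°, α=150°
  dir = (cos 150°, sin 150°) = (-0.8660, 0.5000); from cell (5,4)
  next x-line at t=0.3002, next y-line at t=1.2200; Δt_x=1.1547, Δt_y=2.0000
    x: enter (4,4) at t=0.3002
    y: enter (4,5) at t=1.2200 ← occupied
  → r_2 = 1.2200
beam 3: φ=45°, α=240°
  dir = (cos 240°, sin 240°) = (-0.5000, -0.8660); from cell (5,4)
  next x-line at t=0.5200, next y-line at t=0.4503; Δt_x=2.0000, Δt_y=1.1547
    y: enter (5,3) at t=0.4503
    x: enter (4,3) at t=0.5200 ← occupied
  → r_3 = 0.5200
beam 4: φ=90°, α=285°
  dir = (cos 285°, sin 285°) = (0.2588, -0.9659); from cell (5,4)
  next x-line at t=2.8591, next y-line at t=0.4038; Δt_x=3.8637, Δt_y=1.0353
    y: enter (5,3) at t=0.4038
    y: enter (5,2) at t=1.4390 ← occupied
  → r_4 = 1.4390

ranges = [1.0046, 1.2200, 0.5200, 1.4390]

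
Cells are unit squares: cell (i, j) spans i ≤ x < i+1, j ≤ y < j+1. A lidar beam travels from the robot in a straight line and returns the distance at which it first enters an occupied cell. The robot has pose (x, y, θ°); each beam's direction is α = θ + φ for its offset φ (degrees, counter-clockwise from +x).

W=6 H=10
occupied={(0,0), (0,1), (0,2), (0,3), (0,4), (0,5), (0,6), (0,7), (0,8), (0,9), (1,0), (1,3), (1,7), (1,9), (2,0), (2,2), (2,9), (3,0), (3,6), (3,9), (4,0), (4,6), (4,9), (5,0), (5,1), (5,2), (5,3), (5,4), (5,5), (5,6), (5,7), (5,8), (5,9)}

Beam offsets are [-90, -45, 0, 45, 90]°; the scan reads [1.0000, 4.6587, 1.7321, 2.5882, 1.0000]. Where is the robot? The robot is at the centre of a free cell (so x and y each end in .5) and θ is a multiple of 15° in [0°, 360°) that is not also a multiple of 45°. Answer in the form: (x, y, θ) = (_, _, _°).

(x, y, θ) = (2.5, 8.5, 300°)

Enumerate (i+0.5, j+0.5, θ) over the 27 free cells and 16 admissible headings. For each, cast all 5 beams and compare to the given ranges.
  (2.5, 7.5, 210°): beam 1 = 1.7321 ≠ 1.0000 ✗
  (2.5, 6.5, 300°): beam 1 = 1.7321 ≠ 1.0000 ✗
  (2.5, 5.5, 60°): beam 1 = 2.8868 ≠ 1.0000 ✗
  (3.5, 4.5, 285°): beam 1 = 1.9319 ≠ 1.0000 ✗
  (2.5, 6.5, 195°): beam 1 = 2.5882 ≠ 1.0000 ✗
  …
  (2.5, 8.5, 300°): r_1=1.0000, r_2=4.6587, r_3=1.7321, r_4=2.5882, r_5=1.0000 — all match ✓
Unique over the lattice → pose = (2.5, 8.5, 300°).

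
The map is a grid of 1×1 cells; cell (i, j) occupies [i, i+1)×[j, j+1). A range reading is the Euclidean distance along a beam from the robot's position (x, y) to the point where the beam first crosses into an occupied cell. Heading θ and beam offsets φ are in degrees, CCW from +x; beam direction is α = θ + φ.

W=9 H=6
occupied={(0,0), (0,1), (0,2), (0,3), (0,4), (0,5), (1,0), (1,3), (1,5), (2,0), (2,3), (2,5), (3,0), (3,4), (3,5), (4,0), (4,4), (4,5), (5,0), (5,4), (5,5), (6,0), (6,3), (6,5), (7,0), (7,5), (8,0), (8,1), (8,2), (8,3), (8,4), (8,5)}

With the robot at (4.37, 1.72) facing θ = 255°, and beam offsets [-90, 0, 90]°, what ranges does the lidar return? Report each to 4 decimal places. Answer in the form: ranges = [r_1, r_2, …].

beam 1: φ=-90°, α=165°
  dir = (cos 165°, sin 165°) = (-0.9659, 0.2588); from cell (4,1)
  next x-line at t=0.3831, next y-line at t=1.0818; Δt_x=1.0353, Δt_y=3.8637
    x: enter (3,1) at t=0.3831
    y: enter (3,2) at t=1.0818
    x: enter (2,2) at t=1.4183
    x: enter (1,2) at t=2.4536
    x: enter (0,2) at t=3.4889 ← occupied
  → r_1 = 3.4889
beam 2: φ=0°, α=255°
  dir = (cos 255°, sin 255°) = (-0.2588, -0.9659); from cell (4,1)
  next x-line at t=1.4296, next y-line at t=0.7454; Δt_x=3.8637, Δt_y=1.0353
    y: enter (4,0) at t=0.7454 ← occupied
  → r_2 = 0.7454
beam 3: φ=90°, α=345°
  dir = (cos 345°, sin 345°) = (0.9659, -0.2588); from cell (4,1)
  next x-line at t=0.6522, next y-line at t=2.7819; Δt_x=1.0353, Δt_y=3.8637
    x: enter (5,1) at t=0.6522
    x: enter (6,1) at t=1.6875
    x: enter (7,1) at t=2.7228
    y: enter (7,0) at t=2.7819 ← occupied
  → r_3 = 2.7819

ranges = [3.4889, 0.7454, 2.7819]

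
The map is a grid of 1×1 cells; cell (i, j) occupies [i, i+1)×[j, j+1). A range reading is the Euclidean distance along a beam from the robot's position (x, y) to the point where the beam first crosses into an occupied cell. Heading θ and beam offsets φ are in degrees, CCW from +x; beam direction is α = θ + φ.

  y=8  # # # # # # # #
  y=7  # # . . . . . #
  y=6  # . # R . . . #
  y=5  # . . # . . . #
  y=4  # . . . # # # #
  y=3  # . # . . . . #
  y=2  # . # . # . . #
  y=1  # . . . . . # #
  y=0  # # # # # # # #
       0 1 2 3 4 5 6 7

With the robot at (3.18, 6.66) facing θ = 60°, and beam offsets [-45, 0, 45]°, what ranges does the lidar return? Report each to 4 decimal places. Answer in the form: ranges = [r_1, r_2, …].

ranges = [3.9548, 1.5473, 1.3873]

beam 1: φ=-45°, α=15°
  dir = (cos 15°, sin 15°) = (0.9659, 0.2588); from cell (3,6)
  next x-line at t=0.8489, next y-line at t=1.3137; Δt_x=1.0353, Δt_y=3.8637
    x: enter (4,6) at t=0.8489
    y: enter (4,7) at t=1.3137
    x: enter (5,7) at t=1.8842
    x: enter (6,7) at t=2.9195
    x: enter (7,7) at t=3.9548 ← occupied
  → r_1 = 3.9548
beam 2: φ=0°, α=60°
  dir = (cos 60°, sin 60°) = (0.5000, 0.8660); from cell (3,6)
  next x-line at t=1.6400, next y-line at t=0.3926; Δt_x=2.0000, Δt_y=1.1547
    y: enter (3,7) at t=0.3926
    y: enter (3,8) at t=1.5473 ← occupied
  → r_2 = 1.5473
beam 3: φ=45°, α=105°
  dir = (cos 105°, sin 105°) = (-0.2588, 0.9659); from cell (3,6)
  next x-line at t=0.6955, next y-line at t=0.3520; Δt_x=3.8637, Δt_y=1.0353
    y: enter (3,7) at t=0.3520
    x: enter (2,7) at t=0.6955
    y: enter (2,8) at t=1.3873 ← occupied
  → r_3 = 1.3873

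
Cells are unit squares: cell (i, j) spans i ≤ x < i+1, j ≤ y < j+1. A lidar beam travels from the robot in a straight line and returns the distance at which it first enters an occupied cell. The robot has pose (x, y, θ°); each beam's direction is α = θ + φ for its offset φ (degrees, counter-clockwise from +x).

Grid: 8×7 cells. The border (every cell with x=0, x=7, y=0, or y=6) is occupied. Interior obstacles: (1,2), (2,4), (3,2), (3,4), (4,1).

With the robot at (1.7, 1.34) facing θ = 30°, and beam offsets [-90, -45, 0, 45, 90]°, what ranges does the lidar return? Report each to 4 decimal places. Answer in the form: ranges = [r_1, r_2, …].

beam 1: φ=-90°, α=300°
  d=(0.5000,-0.8660)  start (1,1)  tX=0.6000 tY=0.3926  stride 1/|dx|=2.0000 1/|dy|=1.1547
    cross y-line → (1,0), t=0.3926 (wall)
  → r_1 = 0.3926
beam 2: φ=-45°, α=345°
  d=(0.9659,-0.2588)  start (1,1)  tX=0.3106 tY=1.3137  stride 1/|dx|=1.0353 1/|dy|=3.8637
    cross x-line → (2,1), t=0.3106
    cross y-line → (2,0), t=1.3137 (wall)
  → r_2 = 1.3137
beam 3: φ=0°, α=30°
  d=(0.8660,0.5000)  start (1,1)  tX=0.3464 tY=1.3200  stride 1/|dx|=1.1547 1/|dy|=2.0000
    cross x-line → (2,1), t=0.3464
    cross y-line → (2,2), t=1.3200
    cross x-line → (3,2), t=1.5011 (wall)
  → r_3 = 1.5011
beam 4: φ=45°, α=75°
  d=(0.2588,0.9659)  start (1,1)  tX=1.1591 tY=0.6833  stride 1/|dx|=3.8637 1/|dy|=1.0353
    cross y-line → (1,2), t=0.6833 (wall)
  → r_4 = 0.6833
beam 5: φ=90°, α=120°
  d=(-0.5000,0.8660)  start (1,1)  tX=1.4000 tY=0.7621  stride 1/|dx|=2.0000 1/|dy|=1.1547
    cross y-line → (1,2), t=0.7621 (wall)
  → r_5 = 0.7621

ranges = [0.3926, 1.3137, 1.5011, 0.6833, 0.7621]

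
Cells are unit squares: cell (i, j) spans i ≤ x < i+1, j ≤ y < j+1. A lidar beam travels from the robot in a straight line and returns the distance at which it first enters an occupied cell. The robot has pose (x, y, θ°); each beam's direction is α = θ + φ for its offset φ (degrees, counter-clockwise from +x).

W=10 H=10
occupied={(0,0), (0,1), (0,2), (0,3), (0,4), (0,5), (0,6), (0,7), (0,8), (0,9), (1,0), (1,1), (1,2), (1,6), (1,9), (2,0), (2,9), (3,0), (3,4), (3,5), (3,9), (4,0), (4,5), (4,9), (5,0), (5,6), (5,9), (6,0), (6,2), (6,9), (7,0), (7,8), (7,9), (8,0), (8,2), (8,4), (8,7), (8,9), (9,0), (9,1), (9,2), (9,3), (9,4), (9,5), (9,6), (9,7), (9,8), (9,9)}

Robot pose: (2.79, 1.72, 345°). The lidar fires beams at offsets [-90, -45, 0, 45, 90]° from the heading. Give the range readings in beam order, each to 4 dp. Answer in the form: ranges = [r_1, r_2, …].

beam 1: φ=-90°, α=255°
  dir = (cos 255°, sin 255°) = (-0.2588, -0.9659); from cell (2,1)
  next x-line at t=3.0523, next y-line at t=0.7454; Δt_x=3.8637, Δt_y=1.0353
    y: enter (2,0) at t=0.7454 ← occupied
  → r_1 = 0.7454
beam 2: φ=-45°, α=300°
  dir = (cos 300°, sin 300°) = (0.5000, -0.8660); from cell (2,1)
  next x-line at t=0.4200, next y-line at t=0.8314; Δt_x=2.0000, Δt_y=1.1547
    x: enter (3,1) at t=0.4200
    y: enter (3,0) at t=0.8314 ← occupied
  → r_2 = 0.8314
beam 3: φ=0°, α=345°
  dir = (cos 345°, sin 345°) = (0.9659, -0.2588); from cell (2,1)
  next x-line at t=0.2174, next y-line at t=2.7819; Δt_x=1.0353, Δt_y=3.8637
    x: enter (3,1) at t=0.2174
    x: enter (4,1) at t=1.2527
    x: enter (5,1) at t=2.2880
    y: enter (5,0) at t=2.7819 ← occupied
  → r_3 = 2.7819
beam 4: φ=45°, α=30°
  dir = (cos 30°, sin 30°) = (0.8660, 0.5000); from cell (2,1)
  next x-line at t=0.2425, next y-line at t=0.5600; Δt_x=1.1547, Δt_y=2.0000
    x: enter (3,1) at t=0.2425
    y: enter (3,2) at t=0.5600
    x: enter (4,2) at t=1.3972
    x: enter (5,2) at t=2.5519
    y: enter (5,3) at t=2.5600
    x: enter (6,3) at t=3.7066
    y: enter (6,4) at t=4.5600
    x: enter (7,4) at t=4.8613
    x: enter (8,4) at t=6.0160 ← occupied
  → r_4 = 6.0160
beam 5: φ=90°, α=75°
  dir = (cos 75°, sin 75°) = (0.2588, 0.9659); from cell (2,1)
  next x-line at t=0.8114, next y-line at t=0.2899; Δt_x=3.8637, Δt_y=1.0353
    y: enter (2,2) at t=0.2899
    x: enter (3,2) at t=0.8114
    y: enter (3,3) at t=1.3252
    y: enter (3,4) at t=2.3604 ← occupied
  → r_5 = 2.3604

ranges = [0.7454, 0.8314, 2.7819, 6.0160, 2.3604]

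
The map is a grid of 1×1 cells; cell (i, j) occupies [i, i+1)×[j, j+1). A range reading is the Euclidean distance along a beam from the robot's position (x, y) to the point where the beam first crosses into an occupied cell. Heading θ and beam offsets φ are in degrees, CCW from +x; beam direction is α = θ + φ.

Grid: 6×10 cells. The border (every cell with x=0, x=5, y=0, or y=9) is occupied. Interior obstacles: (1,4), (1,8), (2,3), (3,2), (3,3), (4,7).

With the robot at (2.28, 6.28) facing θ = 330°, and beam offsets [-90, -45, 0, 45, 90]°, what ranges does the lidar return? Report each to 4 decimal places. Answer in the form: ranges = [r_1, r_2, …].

beam 1: φ=-90°, α=240°
  direction (-0.5000, -0.8660); cell (2,6); t to first gridline: x 0.5600, y 0.3233 (then +2.0000 / +1.1547)
    (2,5) via y @ 0.3233
    (1,5) via x @ 0.5600
    (1,4) via y @ 1.4780  # hit
  → r_1 = 1.4780
beam 2: φ=-45°, α=285°
  direction (0.2588, -0.9659); cell (2,6); t to first gridline: x 2.7819, y 0.2899 (then +3.8637 / +1.0353)
    (2,5) via y @ 0.2899
    (2,4) via y @ 1.3252
    (2,3) via y @ 2.3604  # hit
  → r_2 = 2.3604
beam 3: φ=0°, α=330°
  direction (0.8660, -0.5000); cell (2,6); t to first gridline: x 0.8314, y 0.5600 (then +1.1547 / +2.0000)
    (2,5) via y @ 0.5600
    (3,5) via x @ 0.8314
    (4,5) via x @ 1.9861
    (4,4) via y @ 2.5600
    (5,4) via x @ 3.1408  # hit
  → r_3 = 3.1408
beam 4: φ=45°, α=15°
  direction (0.9659, 0.2588); cell (2,6); t to first gridline: x 0.7454, y 2.7819 (then +1.0353 / +3.8637)
    (3,6) via x @ 0.7454
    (4,6) via x @ 1.7807
    (4,7) via y @ 2.7819  # hit
  → r_4 = 2.7819
beam 5: φ=90°, α=60°
  direction (0.5000, 0.8660); cell (2,6); t to first gridline: x 1.4400, y 0.8314 (then +2.0000 / +1.1547)
    (2,7) via y @ 0.8314
    (3,7) via x @ 1.4400
    (3,8) via y @ 1.9861
    (3,9) via y @ 3.1408  # hit
  → r_5 = 3.1408

ranges = [1.4780, 2.3604, 3.1408, 2.7819, 3.1408]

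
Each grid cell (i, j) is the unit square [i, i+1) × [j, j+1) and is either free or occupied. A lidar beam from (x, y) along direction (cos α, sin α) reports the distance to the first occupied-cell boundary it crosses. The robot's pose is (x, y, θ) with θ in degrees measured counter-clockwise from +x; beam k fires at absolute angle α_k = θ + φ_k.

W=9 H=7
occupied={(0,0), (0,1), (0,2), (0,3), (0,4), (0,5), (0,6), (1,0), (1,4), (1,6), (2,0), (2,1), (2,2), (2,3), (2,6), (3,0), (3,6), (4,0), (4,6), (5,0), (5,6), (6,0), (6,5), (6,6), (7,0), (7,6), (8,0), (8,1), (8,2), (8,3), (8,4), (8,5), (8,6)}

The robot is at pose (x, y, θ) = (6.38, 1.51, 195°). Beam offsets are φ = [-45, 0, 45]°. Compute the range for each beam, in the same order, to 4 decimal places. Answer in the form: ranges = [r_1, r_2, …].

beam 1: φ=-45°, α=150°
  dir = (cos 150°, sin 150°) = (-0.8660, 0.5000); from cell (6,1)
  next x-line at t=0.4388, next y-line at t=0.9800; Δt_x=1.1547, Δt_y=2.0000
    x: enter (5,1) at t=0.4388
    y: enter (5,2) at t=0.9800
    x: enter (4,2) at t=1.5935
    x: enter (3,2) at t=2.7482
    y: enter (3,3) at t=2.9800
    x: enter (2,3) at t=3.9029 ← occupied
  → r_1 = 3.9029
beam 2: φ=0°, α=195°
  dir = (cos 195°, sin 195°) = (-0.9659, -0.2588); from cell (6,1)
  next x-line at t=0.3934, next y-line at t=1.9705; Δt_x=1.0353, Δt_y=3.8637
    x: enter (5,1) at t=0.3934
    x: enter (4,1) at t=1.4287
    y: enter (4,0) at t=1.9705 ← occupied
  → r_2 = 1.9705
beam 3: φ=45°, α=240°
  dir = (cos 240°, sin 240°) = (-0.5000, -0.8660); from cell (6,1)
  next x-line at t=0.7600, next y-line at t=0.5889; Δt_x=2.0000, Δt_y=1.1547
    y: enter (6,0) at t=0.5889 ← occupied
  → r_3 = 0.5889

ranges = [3.9029, 1.9705, 0.5889]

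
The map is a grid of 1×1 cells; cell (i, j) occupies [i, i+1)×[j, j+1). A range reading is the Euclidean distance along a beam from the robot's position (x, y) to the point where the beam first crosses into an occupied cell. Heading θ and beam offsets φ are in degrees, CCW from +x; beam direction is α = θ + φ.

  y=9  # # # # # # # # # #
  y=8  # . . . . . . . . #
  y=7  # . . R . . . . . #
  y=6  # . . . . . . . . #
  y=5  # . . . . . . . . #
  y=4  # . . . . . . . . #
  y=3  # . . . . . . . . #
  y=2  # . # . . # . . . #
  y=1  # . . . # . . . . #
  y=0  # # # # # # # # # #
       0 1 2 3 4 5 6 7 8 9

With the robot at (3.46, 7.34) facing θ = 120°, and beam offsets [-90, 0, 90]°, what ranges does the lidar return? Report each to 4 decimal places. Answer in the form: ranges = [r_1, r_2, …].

ranges = [3.3200, 1.9168, 2.8406]

beam 1: φ=-90°, α=30°
  d=(0.8660,0.5000)  start (3,7)  tX=0.6235 tY=1.3200  stride 1/|dx|=1.1547 1/|dy|=2.0000
    cross x-line → (4,7), t=0.6235
    cross y-line → (4,8), t=1.3200
    cross x-line → (5,8), t=1.7782
    cross x-line → (6,8), t=2.9329
    cross y-line → (6,9), t=3.3200 (wall)
  → r_1 = 3.3200
beam 2: φ=0°, α=120°
  d=(-0.5000,0.8660)  start (3,7)  tX=0.9200 tY=0.7621  stride 1/|dx|=2.0000 1/|dy|=1.1547
    cross y-line → (3,8), t=0.7621
    cross x-line → (2,8), t=0.9200
    cross y-line → (2,9), t=1.9168 (wall)
  → r_2 = 1.9168
beam 3: φ=90°, α=210°
  d=(-0.8660,-0.5000)  start (3,7)  tX=0.5312 tY=0.6800  stride 1/|dx|=1.1547 1/|dy|=2.0000
    cross x-line → (2,7), t=0.5312
    cross y-line → (2,6), t=0.6800
    cross x-line → (1,6), t=1.6859
    cross y-line → (1,5), t=2.6800
    cross x-line → (0,5), t=2.8406 (wall)
  → r_3 = 2.8406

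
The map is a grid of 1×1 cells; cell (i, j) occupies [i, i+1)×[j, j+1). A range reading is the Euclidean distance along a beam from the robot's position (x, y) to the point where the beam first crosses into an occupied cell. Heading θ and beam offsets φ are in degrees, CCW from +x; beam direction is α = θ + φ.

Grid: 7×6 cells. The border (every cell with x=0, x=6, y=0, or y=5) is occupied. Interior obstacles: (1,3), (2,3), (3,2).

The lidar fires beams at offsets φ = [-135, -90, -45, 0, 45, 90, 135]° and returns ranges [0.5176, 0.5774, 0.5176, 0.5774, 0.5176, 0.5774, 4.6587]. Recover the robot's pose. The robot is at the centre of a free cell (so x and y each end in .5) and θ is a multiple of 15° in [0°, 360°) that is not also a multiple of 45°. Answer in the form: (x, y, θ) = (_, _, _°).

(x, y, θ) = (1.5, 4.5, 210°)

The pose lattice has 17·16 = 272 candidates. Test each by forward raycasting.
  (1.5, 1.5, 300°): beam 5 = 1.9319 ≠ 0.5176 ✗
  (5.5, 4.5, 60°): beam 1 = 1.9319 ≠ 0.5176 ✗
  (1.5, 1.5, 165°): beam 1 = 1.7321 ≠ 0.5176 ✗
  (5.5, 3.5, 30°): beam 1 = 2.5882 ≠ 0.5176 ✗
  (2.5, 4.5, 120°): beam 1 = 3.6235 ≠ 0.5176 ✗
  …
  (1.5, 4.5, 210°): r_1=0.5176, r_2=0.5774, r_3=0.5176, r_4=0.5774, r_5=0.5176, r_6=0.5774, r_7=4.6587 — all match ✓
Only this pose fits every beam.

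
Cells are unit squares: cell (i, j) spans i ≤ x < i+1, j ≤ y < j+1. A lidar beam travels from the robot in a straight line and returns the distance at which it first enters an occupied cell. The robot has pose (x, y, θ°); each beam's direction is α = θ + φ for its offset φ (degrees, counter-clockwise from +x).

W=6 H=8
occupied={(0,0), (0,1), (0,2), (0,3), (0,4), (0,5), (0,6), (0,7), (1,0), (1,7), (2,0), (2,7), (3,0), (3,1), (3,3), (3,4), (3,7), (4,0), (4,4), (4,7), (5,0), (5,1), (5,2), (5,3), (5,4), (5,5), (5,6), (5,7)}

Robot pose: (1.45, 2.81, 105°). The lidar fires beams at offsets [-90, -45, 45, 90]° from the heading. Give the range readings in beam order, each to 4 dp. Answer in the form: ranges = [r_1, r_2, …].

ranges = [1.6047, 4.8382, 0.5196, 0.4659]

beam 1: φ=-90°, α=15°
  d=(0.9659,0.2588)  start (1,2)  tX=0.5694 tY=0.7341  stride 1/|dx|=1.0353 1/|dy|=3.8637
    cross x-line → (2,2), t=0.5694
    cross y-line → (2,3), t=0.7341
    cross x-line → (3,3), t=1.6047 (wall)
  → r_1 = 1.6047
beam 2: φ=-45°, α=60°
  d=(0.5000,0.8660)  start (1,2)  tX=1.1000 tY=0.2194  stride 1/|dx|=2.0000 1/|dy|=1.1547
    cross y-line → (1,3), t=0.2194
    cross x-line → (2,3), t=1.1000
    cross y-line → (2,4), t=1.3741
    cross y-line → (2,5), t=2.5288
    cross x-line → (3,5), t=3.1000
    cross y-line → (3,6), t=3.6835
    cross y-line → (3,7), t=4.8382 (wall)
  → r_2 = 4.8382
beam 3: φ=45°, α=150°
  d=(-0.8660,0.5000)  start (1,2)  tX=0.5196 tY=0.3800  stride 1/|dx|=1.1547 1/|dy|=2.0000
    cross y-line → (1,3), t=0.3800
    cross x-line → (0,3), t=0.5196 (wall)
  → r_3 = 0.5196
beam 4: φ=90°, α=195°
  d=(-0.9659,-0.2588)  start (1,2)  tX=0.4659 tY=3.1296  stride 1/|dx|=1.0353 1/|dy|=3.8637
    cross x-line → (0,2), t=0.4659 (wall)
  → r_4 = 0.4659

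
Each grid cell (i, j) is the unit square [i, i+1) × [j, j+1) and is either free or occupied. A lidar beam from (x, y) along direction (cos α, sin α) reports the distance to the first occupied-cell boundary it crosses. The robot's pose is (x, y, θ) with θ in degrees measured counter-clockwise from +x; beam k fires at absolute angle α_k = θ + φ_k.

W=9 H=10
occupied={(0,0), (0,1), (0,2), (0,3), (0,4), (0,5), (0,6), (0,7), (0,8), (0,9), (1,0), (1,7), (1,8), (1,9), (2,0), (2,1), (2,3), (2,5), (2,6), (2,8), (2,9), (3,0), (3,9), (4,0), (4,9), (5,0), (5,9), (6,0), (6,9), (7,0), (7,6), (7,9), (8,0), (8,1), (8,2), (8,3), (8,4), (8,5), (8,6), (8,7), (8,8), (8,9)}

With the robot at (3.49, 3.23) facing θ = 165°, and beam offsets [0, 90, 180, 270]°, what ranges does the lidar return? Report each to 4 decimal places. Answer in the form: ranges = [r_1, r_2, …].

ranges = [0.5073, 1.8932, 4.6691, 5.9735]

beam 1: φ=0°, α=165°
  direction (-0.9659, 0.2588); cell (3,3); t to first gridline: x 0.5073, y 2.9751 (then +1.0353 / +3.8637)
    (2,3) via x @ 0.5073  # hit
  → r_1 = 0.5073
beam 2: φ=90°, α=255°
  direction (-0.2588, -0.9659); cell (3,3); t to first gridline: x 1.8932, y 0.2381 (then +3.8637 / +1.0353)
    (3,2) via y @ 0.2381
    (3,1) via y @ 1.2734
    (2,1) via x @ 1.8932  # hit
  → r_2 = 1.8932
beam 3: φ=180°, α=345°
  direction (0.9659, -0.2588); cell (3,3); t to first gridline: x 0.5280, y 0.8887 (then +1.0353 / +3.8637)
    (4,3) via x @ 0.5280
    (4,2) via y @ 0.8887
    (5,2) via x @ 1.5633
    (6,2) via x @ 2.5985
    (7,2) via x @ 3.6338
    (8,2) via x @ 4.6691  # hit
  → r_3 = 4.6691
beam 4: φ=270°, α=75°
  direction (0.2588, 0.9659); cell (3,3); t to first gridline: x 1.9705, y 0.7972 (then +3.8637 / +1.0353)
    (3,4) via y @ 0.7972
    (3,5) via y @ 1.8324
    (4,5) via x @ 1.9705
    (4,6) via y @ 2.8677
    (4,7) via y @ 3.9030
    (4,8) via y @ 4.9383
    (5,8) via x @ 5.8342
    (5,9) via y @ 5.9735  # hit
  → r_4 = 5.9735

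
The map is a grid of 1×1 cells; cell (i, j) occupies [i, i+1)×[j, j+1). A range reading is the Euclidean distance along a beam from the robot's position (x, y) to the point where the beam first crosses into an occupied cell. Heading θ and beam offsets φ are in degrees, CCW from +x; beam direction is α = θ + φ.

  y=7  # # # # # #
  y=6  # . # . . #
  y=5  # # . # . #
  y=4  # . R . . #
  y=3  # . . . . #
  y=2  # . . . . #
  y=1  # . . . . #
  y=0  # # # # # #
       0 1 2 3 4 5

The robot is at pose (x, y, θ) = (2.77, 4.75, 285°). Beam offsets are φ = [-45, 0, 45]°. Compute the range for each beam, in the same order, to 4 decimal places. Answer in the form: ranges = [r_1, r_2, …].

ranges = [3.5400, 3.8823, 2.5750]

beam 1: φ=-45°, α=240°
  direction (-0.5000, -0.8660); cell (2,4); t to first gridline: x 1.5400, y 0.8660 (then +2.0000 / +1.1547)
    (2,3) via y @ 0.8660
    (1,3) via x @ 1.5400
    (1,2) via y @ 2.0207
    (1,1) via y @ 3.1754
    (0,1) via x @ 3.5400  # hit
  → r_1 = 3.5400
beam 2: φ=0°, α=285°
  direction (0.2588, -0.9659); cell (2,4); t to first gridline: x 0.8887, y 0.7765 (then +3.8637 / +1.0353)
    (2,3) via y @ 0.7765
    (3,3) via x @ 0.8887
    (3,2) via y @ 1.8117
    (3,1) via y @ 2.8470
    (3,0) via y @ 3.8823  # hit
  → r_2 = 3.8823
beam 3: φ=45°, α=330°
  direction (0.8660, -0.5000); cell (2,4); t to first gridline: x 0.2656, y 1.5000 (then +1.1547 / +2.0000)
    (3,4) via x @ 0.2656
    (4,4) via x @ 1.4203
    (4,3) via y @ 1.5000
    (5,3) via x @ 2.5750  # hit
  → r_3 = 2.5750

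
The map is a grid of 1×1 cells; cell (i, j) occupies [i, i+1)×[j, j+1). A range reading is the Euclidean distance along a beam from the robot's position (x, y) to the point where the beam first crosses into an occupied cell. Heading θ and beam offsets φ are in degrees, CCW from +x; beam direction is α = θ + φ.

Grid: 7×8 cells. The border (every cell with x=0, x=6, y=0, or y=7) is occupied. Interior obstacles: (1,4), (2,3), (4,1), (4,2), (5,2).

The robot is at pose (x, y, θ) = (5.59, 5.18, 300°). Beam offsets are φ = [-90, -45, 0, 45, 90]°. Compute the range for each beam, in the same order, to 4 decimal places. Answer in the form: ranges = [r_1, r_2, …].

ranges = [2.9907, 2.2569, 0.8200, 0.4245, 0.4734]

beam 1: φ=-90°, α=210°
  dir = (cos 210°, sin 210°) = (-0.8660, -0.5000); from cell (5,5)
  next x-line at t=0.6813, next y-line at t=0.3600; Δt_x=1.1547, Δt_y=2.0000
    y: enter (5,4) at t=0.3600
    x: enter (4,4) at t=0.6813
    x: enter (3,4) at t=1.8360
    y: enter (3,3) at t=2.3600
    x: enter (2,3) at t=2.9907 ← occupied
  → r_1 = 2.9907
beam 2: φ=-45°, α=255°
  dir = (cos 255°, sin 255°) = (-0.2588, -0.9659); from cell (5,5)
  next x-line at t=2.2796, next y-line at t=0.1863; Δt_x=3.8637, Δt_y=1.0353
    y: enter (5,4) at t=0.1863
    y: enter (5,3) at t=1.2216
    y: enter (5,2) at t=2.2569 ← occupied
  → r_2 = 2.2569
beam 3: φ=0°, α=300°
  dir = (cos 300°, sin 300°) = (0.5000, -0.8660); from cell (5,5)
  next x-line at t=0.8200, next y-line at t=0.2078; Δt_x=2.0000, Δt_y=1.1547
    y: enter (5,4) at t=0.2078
    x: enter (6,4) at t=0.8200 ← occupied
  → r_3 = 0.8200
beam 4: φ=45°, α=345°
  dir = (cos 345°, sin 345°) = (0.9659, -0.2588); from cell (5,5)
  next x-line at t=0.4245, next y-line at t=0.6955; Δt_x=1.0353, Δt_y=3.8637
    x: enter (6,5) at t=0.4245 ← occupied
  → r_4 = 0.4245
beam 5: φ=90°, α=30°
  dir = (cos 30°, sin 30°) = (0.8660, 0.5000); from cell (5,5)
  next x-line at t=0.4734, next y-line at t=1.6400; Δt_x=1.1547, Δt_y=2.0000
    x: enter (6,5) at t=0.4734 ← occupied
  → r_5 = 0.4734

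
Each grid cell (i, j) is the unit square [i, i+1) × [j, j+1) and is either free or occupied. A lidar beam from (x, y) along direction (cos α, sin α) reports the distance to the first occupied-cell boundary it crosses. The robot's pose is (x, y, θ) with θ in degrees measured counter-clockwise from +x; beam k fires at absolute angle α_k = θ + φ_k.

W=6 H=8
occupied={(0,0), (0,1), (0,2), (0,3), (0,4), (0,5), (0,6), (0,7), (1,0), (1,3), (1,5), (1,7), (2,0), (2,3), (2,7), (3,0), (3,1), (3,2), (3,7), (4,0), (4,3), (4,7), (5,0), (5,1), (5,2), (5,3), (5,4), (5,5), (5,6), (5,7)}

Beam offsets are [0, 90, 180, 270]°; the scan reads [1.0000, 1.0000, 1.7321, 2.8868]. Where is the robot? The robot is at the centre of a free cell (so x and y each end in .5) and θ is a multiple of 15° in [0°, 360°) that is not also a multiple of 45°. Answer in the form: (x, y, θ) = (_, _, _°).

The pose lattice has 18·16 = 288 candidates. Test each by forward raycasting.
  (4.5, 4.5, 105°): beam 1 = 2.5882 ≠ 1.0000 ✗
  (2.5, 1.5, 330°): beam 1 = 0.5774 ≠ 1.0000 ✗
  (3.5, 3.5, 285°): beam 1 = 0.5176 ≠ 1.0000 ✗
  (2.5, 4.5, 105°): beam 1 = 2.5882 ≠ 1.0000 ✗
  …
  (3.5, 4.5, 210°): r_1=1.0000, r_2=1.0000, r_3=1.7321, r_4=2.8868 — all match ✓
Only this pose fits every beam.

(x, y, θ) = (3.5, 4.5, 210°)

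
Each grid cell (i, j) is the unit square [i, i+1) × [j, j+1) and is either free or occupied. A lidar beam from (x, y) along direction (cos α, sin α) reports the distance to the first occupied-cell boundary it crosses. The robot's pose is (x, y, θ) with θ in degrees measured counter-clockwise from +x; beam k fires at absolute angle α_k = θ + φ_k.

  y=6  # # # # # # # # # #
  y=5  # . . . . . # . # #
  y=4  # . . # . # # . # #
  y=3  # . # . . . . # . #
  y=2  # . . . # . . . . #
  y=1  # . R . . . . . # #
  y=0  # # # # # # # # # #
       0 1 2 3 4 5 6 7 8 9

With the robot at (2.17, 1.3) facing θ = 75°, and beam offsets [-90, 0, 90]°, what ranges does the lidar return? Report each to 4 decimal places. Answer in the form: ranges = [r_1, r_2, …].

beam 1: φ=-90°, α=345°
  d=(0.9659,-0.2588)  start (2,1)  tX=0.8593 tY=1.1591  stride 1/|dx|=1.0353 1/|dy|=3.8637
    cross x-line → (3,1), t=0.8593
    cross y-line → (3,0), t=1.1591 (wall)
  → r_1 = 1.1591
beam 2: φ=0°, α=75°
  d=(0.2588,0.9659)  start (2,1)  tX=3.2069 tY=0.7247  stride 1/|dx|=3.8637 1/|dy|=1.0353
    cross y-line → (2,2), t=0.7247
    cross y-line → (2,3), t=1.7600 (wall)
  → r_2 = 1.7600
beam 3: φ=90°, α=165°
  d=(-0.9659,0.2588)  start (2,1)  tX=0.1760 tY=2.7046  stride 1/|dx|=1.0353 1/|dy|=3.8637
    cross x-line → (1,1), t=0.1760
    cross x-line → (0,1), t=1.2113 (wall)
  → r_3 = 1.2113

ranges = [1.1591, 1.7600, 1.2113]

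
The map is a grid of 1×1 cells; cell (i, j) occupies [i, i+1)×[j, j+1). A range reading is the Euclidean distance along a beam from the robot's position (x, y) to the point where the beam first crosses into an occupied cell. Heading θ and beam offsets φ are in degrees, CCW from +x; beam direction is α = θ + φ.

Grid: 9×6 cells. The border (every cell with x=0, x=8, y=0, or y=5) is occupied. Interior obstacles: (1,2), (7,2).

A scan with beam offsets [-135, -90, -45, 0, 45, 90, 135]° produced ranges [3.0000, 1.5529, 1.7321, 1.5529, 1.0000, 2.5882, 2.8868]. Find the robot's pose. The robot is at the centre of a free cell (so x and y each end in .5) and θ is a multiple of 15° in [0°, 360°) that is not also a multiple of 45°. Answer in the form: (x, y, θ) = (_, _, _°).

Enumerate (i+0.5, j+0.5, θ) over the 26 free cells and 16 admissible headings. For each, cast all 7 beams and compare to the given ranges.
  (6.5, 4.5, 195°): beam 1 = 0.5774 ≠ 3.0000 ✗
  (4.5, 4.5, 210°): beam 1 = 0.5176 ≠ 3.0000 ✗
  (1.5, 1.5, 210°): beam 1 = 0.5176 ≠ 3.0000 ✗
  (3.5, 2.5, 60°): beam 1 = 1.5529 ≠ 3.0000 ✗
  (1.5, 3.5, 345°): beam 1 = 0.5774 ≠ 3.0000 ✗
  …
  (2.5, 3.5, 165°): r_1=3.0000, r_2=1.5529, r_3=1.7321, r_4=1.5529, r_5=1.0000, r_6=2.5882, r_7=2.8868 — all match ✓
No second candidate reproduces the full scan.

(x, y, θ) = (2.5, 3.5, 165°)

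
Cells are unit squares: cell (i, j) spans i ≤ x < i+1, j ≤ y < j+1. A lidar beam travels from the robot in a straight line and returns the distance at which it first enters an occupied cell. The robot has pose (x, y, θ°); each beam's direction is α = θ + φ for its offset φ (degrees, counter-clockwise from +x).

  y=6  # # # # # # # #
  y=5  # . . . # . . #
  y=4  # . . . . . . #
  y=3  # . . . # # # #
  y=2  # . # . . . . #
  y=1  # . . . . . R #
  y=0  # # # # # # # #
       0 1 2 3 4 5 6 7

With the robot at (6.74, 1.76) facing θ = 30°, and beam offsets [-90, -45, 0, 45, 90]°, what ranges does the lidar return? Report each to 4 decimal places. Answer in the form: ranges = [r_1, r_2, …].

beam 1: φ=-90°, α=300°
  cosα=0.5000 sinα=-0.8660 | (6,1) | tMaxX 0.5200 tMaxY 0.8776 | tΔX 2.0000 tΔY 1.1547
    t=0.5200 [x] (7,1) — stop
  → r_1 = 0.5200
beam 2: φ=-45°, α=345°
  cosα=0.9659 sinα=-0.2588 | (6,1) | tMaxX 0.2692 tMaxY 2.9364 | tΔX 1.0353 tΔY 3.8637
    t=0.2692 [x] (7,1) — stop
  → r_2 = 0.2692
beam 3: φ=0°, α=30°
  cosα=0.8660 sinα=0.5000 | (6,1) | tMaxX 0.3002 tMaxY 0.4800 | tΔX 1.1547 tΔY 2.0000
    t=0.3002 [x] (7,1) — stop
  → r_3 = 0.3002
beam 4: φ=45°, α=75°
  cosα=0.2588 sinα=0.9659 | (6,1) | tMaxX 1.0046 tMaxY 0.2485 | tΔX 3.8637 tΔY 1.0353
    t=0.2485 [y] (6,2)
    t=1.0046 [x] (7,2) — stop
  → r_4 = 1.0046
beam 5: φ=90°, α=120°
  cosα=-0.5000 sinα=0.8660 | (6,1) | tMaxX 1.4800 tMaxY 0.2771 | tΔX 2.0000 tΔY 1.1547
    t=0.2771 [y] (6,2)
    t=1.4318 [y] (6,3) — stop
  → r_5 = 1.4318

ranges = [0.5200, 0.2692, 0.3002, 1.0046, 1.4318]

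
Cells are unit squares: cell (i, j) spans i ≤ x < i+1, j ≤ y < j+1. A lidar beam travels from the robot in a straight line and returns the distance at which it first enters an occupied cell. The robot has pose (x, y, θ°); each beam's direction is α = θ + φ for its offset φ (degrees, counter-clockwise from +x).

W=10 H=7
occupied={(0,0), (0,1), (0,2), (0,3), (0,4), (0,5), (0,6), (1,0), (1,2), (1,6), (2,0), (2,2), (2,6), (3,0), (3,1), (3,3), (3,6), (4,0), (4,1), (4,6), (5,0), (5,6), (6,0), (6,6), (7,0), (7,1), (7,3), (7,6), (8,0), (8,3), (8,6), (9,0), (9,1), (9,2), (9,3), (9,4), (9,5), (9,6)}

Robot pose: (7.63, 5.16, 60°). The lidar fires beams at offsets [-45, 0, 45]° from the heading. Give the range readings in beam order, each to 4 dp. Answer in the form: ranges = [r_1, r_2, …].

beam 1: φ=-45°, α=15°
  d=(0.9659,0.2588)  start (7,5)  tX=0.3831 tY=3.2455  stride 1/|dx|=1.0353 1/|dy|=3.8637
    cross x-line → (8,5), t=0.3831
    cross x-line → (9,5), t=1.4183 (wall)
  → r_1 = 1.4183
beam 2: φ=0°, α=60°
  d=(0.5000,0.8660)  start (7,5)  tX=0.7400 tY=0.9699  stride 1/|dx|=2.0000 1/|dy|=1.1547
    cross x-line → (8,5), t=0.7400
    cross y-line → (8,6), t=0.9699 (wall)
  → r_2 = 0.9699
beam 3: φ=45°, α=105°
  d=(-0.2588,0.9659)  start (7,5)  tX=2.4341 tY=0.8696  stride 1/|dx|=3.8637 1/|dy|=1.0353
    cross y-line → (7,6), t=0.8696 (wall)
  → r_3 = 0.8696

ranges = [1.4183, 0.9699, 0.8696]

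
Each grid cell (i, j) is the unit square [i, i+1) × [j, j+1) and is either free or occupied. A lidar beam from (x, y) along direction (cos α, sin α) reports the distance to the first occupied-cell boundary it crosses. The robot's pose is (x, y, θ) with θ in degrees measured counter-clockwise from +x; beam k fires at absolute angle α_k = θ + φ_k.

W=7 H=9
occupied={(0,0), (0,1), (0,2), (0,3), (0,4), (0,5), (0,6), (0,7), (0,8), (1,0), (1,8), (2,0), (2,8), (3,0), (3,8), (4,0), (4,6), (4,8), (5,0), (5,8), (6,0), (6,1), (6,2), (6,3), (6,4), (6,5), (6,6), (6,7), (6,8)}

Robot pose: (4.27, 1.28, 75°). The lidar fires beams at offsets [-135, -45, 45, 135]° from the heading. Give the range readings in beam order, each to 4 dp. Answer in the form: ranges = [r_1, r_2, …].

beam 1: φ=-135°, α=300°
  direction (0.5000, -0.8660); cell (4,1); t to first gridline: x 1.4600, y 0.3233 (then +2.0000 / +1.1547)
    (4,0) via y @ 0.3233  # hit
  → r_1 = 0.3233
beam 2: φ=-45°, α=30°
  direction (0.8660, 0.5000); cell (4,1); t to first gridline: x 0.8429, y 1.4400 (then +1.1547 / +2.0000)
    (5,1) via x @ 0.8429
    (5,2) via y @ 1.4400
    (6,2) via x @ 1.9976  # hit
  → r_2 = 1.9976
beam 3: φ=45°, α=120°
  direction (-0.5000, 0.8660); cell (4,1); t to first gridline: x 0.5400, y 0.8314 (then +2.0000 / +1.1547)
    (3,1) via x @ 0.5400
    (3,2) via y @ 0.8314
    (3,3) via y @ 1.9861
    (2,3) via x @ 2.5400
    (2,4) via y @ 3.1408
    (2,5) via y @ 4.2955
    (1,5) via x @ 4.5400
    (1,6) via y @ 5.4502
    (0,6) via x @ 6.5400  # hit
  → r_3 = 6.5400
beam 4: φ=135°, α=210°
  direction (-0.8660, -0.5000); cell (4,1); t to first gridline: x 0.3118, y 0.5600 (then +1.1547 / +2.0000)
    (3,1) via x @ 0.3118
    (3,0) via y @ 0.5600  # hit
  → r_4 = 0.5600

ranges = [0.3233, 1.9976, 6.5400, 0.5600]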